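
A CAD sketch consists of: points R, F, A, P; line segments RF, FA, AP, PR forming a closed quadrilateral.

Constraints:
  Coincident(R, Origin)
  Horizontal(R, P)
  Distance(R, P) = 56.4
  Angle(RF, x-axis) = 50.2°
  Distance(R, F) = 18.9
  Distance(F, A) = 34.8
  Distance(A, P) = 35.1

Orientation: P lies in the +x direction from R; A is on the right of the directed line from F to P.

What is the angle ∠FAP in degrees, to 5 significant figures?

83.665°

R is at the origin; RP is horizontal with |RP| = 56.4 and P in +x, so P = (56.4, 0). RF runs at 50.2° with |RF| = 18.9, so F = (12.098, 14.521). A is determined by |FA| = 34.8 and |AP| = 35.1 together: it lies at the intersection of circle(F, 34.8) and circle(P, 35.1). With |FP| = 46.621, the foot of the radical line on FP is 23.086 from F and the perpendicular offset is √(34.8² − 23.086²) = 26.040. Taking the right-of-FP solution: A = (25.925, -17.415).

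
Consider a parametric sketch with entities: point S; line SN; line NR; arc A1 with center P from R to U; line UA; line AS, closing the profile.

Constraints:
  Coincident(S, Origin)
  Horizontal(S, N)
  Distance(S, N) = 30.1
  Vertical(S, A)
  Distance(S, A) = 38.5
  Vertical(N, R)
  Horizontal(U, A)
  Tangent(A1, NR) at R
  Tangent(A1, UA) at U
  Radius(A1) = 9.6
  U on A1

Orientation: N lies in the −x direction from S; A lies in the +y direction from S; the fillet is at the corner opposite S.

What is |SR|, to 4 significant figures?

41.73

The virtual corner opposite S is at (-30.10, 38.50). Since A1 is tangent to NR there, PR ⟂ NR and the tangent condition forces PU to be normal to UA, with radius 9.6, so the center P sits 9.6 in from both sides at P = (-20.50, 28.90). That places the tangent points at R = (-30.10, 28.90) on NR and U = (-20.50, 38.50) on UA. Then |SR| = |R − S| = 41.73.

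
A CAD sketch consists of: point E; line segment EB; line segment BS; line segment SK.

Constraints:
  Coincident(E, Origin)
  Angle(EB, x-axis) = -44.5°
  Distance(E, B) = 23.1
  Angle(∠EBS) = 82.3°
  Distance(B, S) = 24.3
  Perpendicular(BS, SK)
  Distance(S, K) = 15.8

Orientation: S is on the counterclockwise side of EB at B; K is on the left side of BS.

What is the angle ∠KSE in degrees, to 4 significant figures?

42.81°

E is at the origin; EB runs at -44.5° with length 23.1, so B = 23.1·(cos -44.5°, sin -44.5°) = (16.48, -16.19). ∠EBS = 82.3°, so BS runs at -44.5° + (180° − 82.3°) = 53.20° from the x-axis; with |BS| = 24.3, S = B + 24.3·(cos 53.20°, sin 53.20°) = (31.03, 3.267). BS is perpendicular to SK; with |SK| = 15.8 on the left of BS, K = S + 15.8·(-0.8007, 0.5990) = (18.38, 12.73). Then cos ∠KSE = SK·SE / (|SK||SE|), giving 42.81°.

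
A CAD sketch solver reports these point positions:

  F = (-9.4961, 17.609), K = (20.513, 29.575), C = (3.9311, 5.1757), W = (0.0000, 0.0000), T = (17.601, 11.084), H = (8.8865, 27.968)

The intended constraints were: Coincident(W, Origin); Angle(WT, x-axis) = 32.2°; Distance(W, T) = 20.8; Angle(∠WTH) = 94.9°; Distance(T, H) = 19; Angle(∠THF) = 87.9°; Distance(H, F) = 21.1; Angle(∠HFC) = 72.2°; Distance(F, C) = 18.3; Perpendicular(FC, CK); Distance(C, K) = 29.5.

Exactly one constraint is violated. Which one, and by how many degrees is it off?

Perpendicular(FC, CK) — off by 8.60°.

W = (0.00, 0.00) ✓; WT at 32.20° ✓; |WT| = 20.80 ✓; ∠WTH = 94.90° ✓; |TH| = 19.00 ✓; ∠THF = 87.90° ✓; |HF| = 21.10 ✓; ∠HFC = 72.20° ✓; |FC| = 18.30 ✓; ∠(FC, CK) = 98.60° ✗; |CK| = 29.50 ✓.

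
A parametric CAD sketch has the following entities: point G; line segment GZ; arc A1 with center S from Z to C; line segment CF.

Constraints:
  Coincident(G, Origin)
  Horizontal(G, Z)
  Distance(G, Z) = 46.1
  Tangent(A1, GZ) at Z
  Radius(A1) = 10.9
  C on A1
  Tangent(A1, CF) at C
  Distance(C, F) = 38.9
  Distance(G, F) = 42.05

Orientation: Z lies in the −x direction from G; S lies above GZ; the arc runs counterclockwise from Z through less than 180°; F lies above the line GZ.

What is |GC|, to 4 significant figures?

37.14

G is at the origin; GZ is horizontal with |GZ| = 46.1 and Z on the −x side, so Z = (-46.10, 0.000). Tangency of A1 to GZ means the radius SZ is perpendicular to GZ, so S = Z + (0, 10.9) = (-46.10, 10.90). Since SC ⟂ CF (tangency), |SF| = √(10.9² + 38.9²) = 40.40 regardless of where C sits on A1. So F lies on both circle(G, 42.05) and circle(S, 40.40); the above-GZ intersection is F = (-16.69, 38.60). C is the foot of the tangent from F: C = (-36.76, 5.275).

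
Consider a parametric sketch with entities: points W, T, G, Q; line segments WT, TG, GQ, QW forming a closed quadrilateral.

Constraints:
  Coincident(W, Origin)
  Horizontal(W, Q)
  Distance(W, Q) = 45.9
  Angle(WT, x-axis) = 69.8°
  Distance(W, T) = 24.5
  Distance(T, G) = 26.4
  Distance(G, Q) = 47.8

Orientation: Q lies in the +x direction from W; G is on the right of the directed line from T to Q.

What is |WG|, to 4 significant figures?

2.286

W is at the origin; WQ is horizontal with |WQ| = 45.9 and Q in +x, so Q = (45.9, 0). WT runs at 69.8° with |WT| = 24.5, so T = (8.460, 22.99). G is determined by |TG| = 26.4 and |GQ| = 47.8 together: it lies at the intersection of circle(T, 26.4) and circle(Q, 47.8). With |TQ| = 43.94, the foot of the radical line on TQ is 3.898 from T and the perpendicular offset is √(26.4² − 3.898²) = 26.11. Taking the right-of-TQ solution: G = (-1.882, -1.297).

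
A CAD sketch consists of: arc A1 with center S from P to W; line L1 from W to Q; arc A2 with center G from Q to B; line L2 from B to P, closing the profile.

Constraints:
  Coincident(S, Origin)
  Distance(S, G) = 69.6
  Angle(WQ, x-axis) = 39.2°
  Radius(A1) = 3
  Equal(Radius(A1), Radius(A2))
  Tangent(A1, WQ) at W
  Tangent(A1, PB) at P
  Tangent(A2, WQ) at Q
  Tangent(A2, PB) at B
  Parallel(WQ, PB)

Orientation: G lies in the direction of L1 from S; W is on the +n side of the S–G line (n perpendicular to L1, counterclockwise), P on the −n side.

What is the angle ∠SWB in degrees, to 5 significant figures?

85.073°

The slot axis is L1's direction at 39.2°, so u = (cos 39.2°, sin 39.2°) = (0.77494, 0.63203) and n = (−sin 39.2°, cos 39.2°) = (-0.63203, 0.77494). S is at the origin and G lies 69.6 along u from S, so G = 69.6·u = (53.936, 43.989). Tangency of A1 to both parallel lines with radius 3.0 puts W and P at S ± 3.0·n: W = (-1.8961, 2.3248), P = (1.8961, -2.3248). Equal radii place Q and B the same way about G: Q = G + 3.0·n = (52.040, 46.314), B = G − 3.0·n = (55.832, 41.664). Then cos ∠SWB = WS·WB / (|WS||WB|), giving 85.073°.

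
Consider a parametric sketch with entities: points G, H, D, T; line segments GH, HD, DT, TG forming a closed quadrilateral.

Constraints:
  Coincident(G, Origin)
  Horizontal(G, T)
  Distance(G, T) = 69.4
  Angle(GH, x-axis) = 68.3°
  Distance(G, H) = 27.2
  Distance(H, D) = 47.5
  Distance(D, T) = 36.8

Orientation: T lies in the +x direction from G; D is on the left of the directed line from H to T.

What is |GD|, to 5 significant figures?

66.337

Checks: |GT| = 69.40 ✓; |GH| = 27.20 ✓; |HD| = 47.50 ✓; |DT| = 36.80 ✓.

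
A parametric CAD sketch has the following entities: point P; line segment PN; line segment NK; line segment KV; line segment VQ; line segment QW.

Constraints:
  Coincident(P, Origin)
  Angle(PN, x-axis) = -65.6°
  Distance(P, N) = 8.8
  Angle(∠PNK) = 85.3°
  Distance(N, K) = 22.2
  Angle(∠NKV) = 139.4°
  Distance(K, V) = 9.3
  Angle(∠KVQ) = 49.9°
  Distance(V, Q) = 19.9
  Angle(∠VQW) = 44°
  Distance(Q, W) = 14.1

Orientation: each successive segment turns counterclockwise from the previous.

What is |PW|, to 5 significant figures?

20.422

∠KVQ = 49.9° gives VQ at -160.20° from the x-axis; with |VQ| = 19.9, Q = (7.5360, 4.7641). ∠VQW = 44.0° gives QW at -24.200° from the x-axis; with |QW| = 14.1, W = (20.397, -1.0158). Then |PW| = |W − P| = 20.422.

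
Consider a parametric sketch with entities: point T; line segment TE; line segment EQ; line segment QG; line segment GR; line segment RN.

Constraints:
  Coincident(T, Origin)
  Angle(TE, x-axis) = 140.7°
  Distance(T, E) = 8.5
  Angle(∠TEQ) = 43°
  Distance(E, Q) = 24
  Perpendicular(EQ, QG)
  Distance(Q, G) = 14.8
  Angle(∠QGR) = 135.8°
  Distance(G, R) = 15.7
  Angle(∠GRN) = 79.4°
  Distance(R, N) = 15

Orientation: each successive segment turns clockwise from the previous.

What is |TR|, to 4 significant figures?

21.38

T is at the origin; TE runs at 140.7° with length 8.5, so E = (-6.578, 5.384). ∠TEQ = 43.0° gives EQ at 3.700° from the x-axis; with |EQ| = 24.0, Q = (17.37, 6.933). EQ ⟂ QG, so QG runs at -86.30°; with |QG| = 14.8, G = (18.33, -7.837). ∠QGR = 135.8° gives GR at -130.5° from the x-axis; with |GR| = 15.7, R = (8.131, -19.78). Then |TR| = |R − T| = 21.38.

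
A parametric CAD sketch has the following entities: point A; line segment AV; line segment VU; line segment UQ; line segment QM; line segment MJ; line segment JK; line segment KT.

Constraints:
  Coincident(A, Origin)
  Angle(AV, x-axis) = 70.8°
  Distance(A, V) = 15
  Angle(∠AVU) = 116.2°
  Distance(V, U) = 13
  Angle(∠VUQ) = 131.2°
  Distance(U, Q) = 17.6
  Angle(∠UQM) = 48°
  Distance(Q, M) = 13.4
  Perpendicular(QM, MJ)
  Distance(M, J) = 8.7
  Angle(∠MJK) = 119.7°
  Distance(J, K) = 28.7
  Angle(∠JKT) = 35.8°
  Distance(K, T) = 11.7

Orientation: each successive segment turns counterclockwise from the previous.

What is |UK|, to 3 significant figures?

25.3

A is at the origin; AV runs at 70.8° with length 15.0, so V = (4.93, 14.2). ∠AVU = 116.2° gives VU at 135° from the x-axis; with |VU| = 13.0, U = (-4.19, 23.4). ∠VUQ = 131.2° gives UQ at -177° from the x-axis; with |UQ| = 17.6, Q = (-21.8, 22.4). ∠UQM = 48.0° gives QM at -44.6° from the x-axis; with |QM| = 13.4, M = (-12.2, 13.0). QM is perpendicular to MJ, so MJ runs at 45.4°; with |MJ| = 8.7, J = (-6.11, 19.2). ∠MJK = 119.7° gives JK at 106° from the x-axis; with |JK| = 28.7, K = (-13.9, 46.8). Then |UK| = |K − U| = 25.3.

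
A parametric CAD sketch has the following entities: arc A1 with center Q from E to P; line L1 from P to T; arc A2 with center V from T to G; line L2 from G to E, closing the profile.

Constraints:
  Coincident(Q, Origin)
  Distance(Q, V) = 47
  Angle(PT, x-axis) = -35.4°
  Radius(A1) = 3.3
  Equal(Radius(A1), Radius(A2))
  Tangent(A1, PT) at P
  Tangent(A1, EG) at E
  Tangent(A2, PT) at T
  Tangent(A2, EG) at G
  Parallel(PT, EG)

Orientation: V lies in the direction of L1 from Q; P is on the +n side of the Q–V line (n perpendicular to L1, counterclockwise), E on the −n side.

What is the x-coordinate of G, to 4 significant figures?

36.40

Tangency of A1 to both parallel lines with radius 3.3 puts P and E at Q ± 3.3·n: P = (1.912, 2.690), E = (-1.912, -2.690). Equal radii place T and G the same way about V: T = V + 3.3·n = (40.22, -24.54), G = V − 3.3·n = (36.40, -29.92). So G.x = 36.40.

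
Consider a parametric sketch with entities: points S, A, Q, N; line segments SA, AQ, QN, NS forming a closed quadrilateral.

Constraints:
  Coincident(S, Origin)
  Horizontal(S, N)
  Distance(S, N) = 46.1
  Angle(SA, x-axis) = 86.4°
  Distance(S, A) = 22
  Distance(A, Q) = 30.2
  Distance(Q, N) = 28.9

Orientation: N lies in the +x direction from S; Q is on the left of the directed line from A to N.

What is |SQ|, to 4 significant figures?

40.11

S is at the origin; S and N share the same y with |SN| = 46.1 and N in +x, so N = (46.1, 0). SA runs at 86.4° with |SA| = 22.0, so A = (1.381, 21.96). Q is determined by |AQ| = 30.2 and |QN| = 28.9 together: it lies at the intersection of circle(A, 30.2) and circle(N, 28.9). With |AN| = 49.82, the foot of the radical line on AN is 25.68 from A and the perpendicular offset is √(30.2² − 25.68²) = 15.89. Taking the left-of-AN solution: Q = (31.44, 24.90).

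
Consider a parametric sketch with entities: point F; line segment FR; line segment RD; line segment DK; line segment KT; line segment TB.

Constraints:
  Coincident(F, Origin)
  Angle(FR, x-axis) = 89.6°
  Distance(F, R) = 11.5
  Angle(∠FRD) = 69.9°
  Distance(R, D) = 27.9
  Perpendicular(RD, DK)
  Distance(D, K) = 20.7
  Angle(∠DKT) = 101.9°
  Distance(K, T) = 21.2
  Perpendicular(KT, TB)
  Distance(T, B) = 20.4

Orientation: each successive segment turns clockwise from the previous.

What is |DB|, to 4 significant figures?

25.47

F is at the origin; FR runs at 89.6° with length 11.5, so R = (0.08028, 11.50). ∠FRD = 69.9° gives RD at -20.50° from the x-axis; with |RD| = 27.9, D = (26.21, 1.729). The perpendicularity gives DK at right angles to RD, so DK runs at -110.5°; with |DK| = 20.7, K = (18.96, -17.66). ∠DKT = 101.9° gives KT at 171.4° from the x-axis; with |KT| = 21.2, T = (-1.997, -14.49). The perpendicularity gives TB at right angles to KT, so TB runs at 81.40°; with |TB| = 20.4, B = (1.053, 5.681). Then |DB| = |B − D| = 25.47.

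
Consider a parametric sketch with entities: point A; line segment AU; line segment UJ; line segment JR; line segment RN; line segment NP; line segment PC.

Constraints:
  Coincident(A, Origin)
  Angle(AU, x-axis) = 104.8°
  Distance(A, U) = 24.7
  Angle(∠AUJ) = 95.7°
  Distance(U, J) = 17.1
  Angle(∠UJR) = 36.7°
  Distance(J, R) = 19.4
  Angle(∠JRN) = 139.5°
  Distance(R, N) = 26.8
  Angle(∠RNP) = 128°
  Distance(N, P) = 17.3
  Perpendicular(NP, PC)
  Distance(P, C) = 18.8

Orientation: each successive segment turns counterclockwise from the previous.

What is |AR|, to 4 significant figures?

13.59

∠AUJ = 95.7° gives UJ at -170.9° from the x-axis; with |UJ| = 17.1, J = (-23.19, 21.18). ∠UJR = 36.7° gives JR at -27.60° from the x-axis; with |JR| = 19.4, R = (-6.002, 12.19). Then |AR| = |R − A| = 13.59.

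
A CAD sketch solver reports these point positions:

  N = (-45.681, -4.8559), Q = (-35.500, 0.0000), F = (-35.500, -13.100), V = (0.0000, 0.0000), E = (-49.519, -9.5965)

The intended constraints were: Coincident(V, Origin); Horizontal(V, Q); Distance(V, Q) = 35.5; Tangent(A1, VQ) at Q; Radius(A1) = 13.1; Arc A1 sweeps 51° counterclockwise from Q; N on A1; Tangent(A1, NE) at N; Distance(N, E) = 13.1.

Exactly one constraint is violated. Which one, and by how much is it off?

Distance(N, E) = 13.1 — off by 7.00.

V = (0.00, 0.00) ✓; V.y = 0.00, Q.y = 0.00 ✓; |VQ| = 35.50 ✓; ∠(FQ, QV) = 90.00° ✓; |FQ| = 13.10 ✓; bearing(F→N) − bearing(F→Q) = 51.00° ✓; |FN| = 13.10 ✓; ∠(FN, NE) = 89.99° ✓; |NE| = 6.099 ✗.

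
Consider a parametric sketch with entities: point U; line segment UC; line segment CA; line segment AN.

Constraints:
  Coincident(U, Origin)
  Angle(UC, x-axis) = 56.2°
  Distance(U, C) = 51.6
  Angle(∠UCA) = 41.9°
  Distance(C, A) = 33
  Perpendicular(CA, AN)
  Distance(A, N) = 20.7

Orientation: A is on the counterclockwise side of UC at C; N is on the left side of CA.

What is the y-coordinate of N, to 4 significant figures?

14.67

U is at the origin; UC runs at 56.2° with length 51.6, so C = 51.6·(cos 56.2°, sin 56.2°) = (28.70, 42.88). ∠UCA = 41.9°, so CA runs at 56.2° + (180° − 41.9°) = 194.3° from the x-axis; with |CA| = 33.0, A = C + 33.0·(cos 194.3°, sin 194.3°) = (-3.273, 34.73). CA ⟂ AN; with |AN| = 20.7 on the left of CA, N = A + 20.7·(0.2470, -0.9690) = (1.840, 14.67). So N.y = 14.67.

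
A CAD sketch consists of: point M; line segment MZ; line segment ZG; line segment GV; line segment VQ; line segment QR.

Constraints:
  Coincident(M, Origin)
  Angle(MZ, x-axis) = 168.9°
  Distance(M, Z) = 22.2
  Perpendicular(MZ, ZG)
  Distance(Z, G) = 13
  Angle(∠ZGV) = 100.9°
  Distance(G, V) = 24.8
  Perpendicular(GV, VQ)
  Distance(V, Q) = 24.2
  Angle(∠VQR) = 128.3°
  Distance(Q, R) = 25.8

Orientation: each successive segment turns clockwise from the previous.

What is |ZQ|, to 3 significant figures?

29.6

M is at the origin; MZ runs at 168.9° with length 22.2, so Z = (-21.8, 4.27). The perpendicularity gives ZG at right angles to MZ, so ZG runs at 78.9°; with |ZG| = 13.0, G = (-19.3, 17.0). ∠ZGV = 100.9° gives GV at -0.200° from the x-axis; with |GV| = 24.8, V = (5.52, 16.9). GV is perpendicular to VQ, so VQ runs at -90.2°; with |VQ| = 24.2, Q = (5.43, -7.26). Then |ZQ| = |Q − Z| = 29.6.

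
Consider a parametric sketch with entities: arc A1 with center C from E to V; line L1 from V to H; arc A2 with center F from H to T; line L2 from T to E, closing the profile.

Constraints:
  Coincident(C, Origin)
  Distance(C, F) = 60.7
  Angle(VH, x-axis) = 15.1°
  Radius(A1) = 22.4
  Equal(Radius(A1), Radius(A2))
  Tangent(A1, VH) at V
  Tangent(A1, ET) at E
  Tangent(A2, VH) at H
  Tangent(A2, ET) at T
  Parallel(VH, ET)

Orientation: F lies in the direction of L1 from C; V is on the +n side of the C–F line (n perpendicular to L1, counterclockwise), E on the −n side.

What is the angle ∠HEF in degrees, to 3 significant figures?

16.2°

The slot axis is L1's direction at 15.1°, so u = (cos 15.1°, sin 15.1°) = (0.965, 0.261) and n = (−sin 15.1°, cos 15.1°) = (-0.261, 0.965). C is at the origin and F lies 60.7 along u from C, so F = 60.7·u = (58.6, 15.8). Tangency of A1 to both parallel lines with radius 22.4 puts V and E at C ± 22.4·n: V = (-5.84, 21.6), E = (5.84, -21.6). Equal radii place H and T the same way about F: H = F + 22.4·n = (52.8, 37.4), T = F − 22.4·n = (64.4, -5.81). Then cos ∠HEF = EH·EF / (|EH||EF|), giving 16.2°.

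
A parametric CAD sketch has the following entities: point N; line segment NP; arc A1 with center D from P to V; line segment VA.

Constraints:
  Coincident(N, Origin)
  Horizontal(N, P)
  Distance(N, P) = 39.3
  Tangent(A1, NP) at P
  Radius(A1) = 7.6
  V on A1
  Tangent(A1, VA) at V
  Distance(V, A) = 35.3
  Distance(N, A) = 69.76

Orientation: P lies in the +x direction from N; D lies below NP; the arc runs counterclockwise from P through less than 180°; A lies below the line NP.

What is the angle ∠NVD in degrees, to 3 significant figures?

115°

N is at the origin; N and P share the same y with |NP| = 39.3 and P on the +x side, so P = (39.3, 0.00). Since A1 is tangent to NP there, DP ⟂ NP, so D = P + (0, -7.6) = (39.3, -7.60). Since DV ⟂ VA (tangency), |DA| = √(7.6² + 35.3²) = 36.1 regardless of where V sits on A1. So A lies on both circle(N, 69.76) and circle(D, 36.1); the below-NP intersection is A = (58.3, -38.3). V is the foot of the tangent from A: V = (33.8, -12.9).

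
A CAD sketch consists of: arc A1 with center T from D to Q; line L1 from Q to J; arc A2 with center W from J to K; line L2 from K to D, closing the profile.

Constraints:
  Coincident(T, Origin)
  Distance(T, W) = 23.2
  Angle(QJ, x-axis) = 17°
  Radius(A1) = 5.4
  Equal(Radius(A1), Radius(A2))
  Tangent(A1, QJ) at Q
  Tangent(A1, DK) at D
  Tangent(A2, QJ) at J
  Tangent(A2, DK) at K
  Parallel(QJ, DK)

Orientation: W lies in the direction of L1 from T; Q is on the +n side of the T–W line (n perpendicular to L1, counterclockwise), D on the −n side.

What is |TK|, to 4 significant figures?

23.82

The slot axis is L1's direction at 17.0°, so u = (cos 17.0°, sin 17.0°) = (0.9563, 0.2924) and n = (−sin 17.0°, cos 17.0°) = (-0.2924, 0.9563). T is at the origin and W lies 23.2 along u from T, so W = 23.2·u = (22.19, 6.783). Tangency of A1 to both parallel lines with radius 5.4 puts Q and D at T ± 5.4·n: Q = (-1.579, 5.164), D = (1.579, -5.164). Equal radii place J and K the same way about W: J = W + 5.4·n = (20.61, 11.95), K = W − 5.4·n = (23.77, 1.619). Then |TK| = |K − T| = 23.82.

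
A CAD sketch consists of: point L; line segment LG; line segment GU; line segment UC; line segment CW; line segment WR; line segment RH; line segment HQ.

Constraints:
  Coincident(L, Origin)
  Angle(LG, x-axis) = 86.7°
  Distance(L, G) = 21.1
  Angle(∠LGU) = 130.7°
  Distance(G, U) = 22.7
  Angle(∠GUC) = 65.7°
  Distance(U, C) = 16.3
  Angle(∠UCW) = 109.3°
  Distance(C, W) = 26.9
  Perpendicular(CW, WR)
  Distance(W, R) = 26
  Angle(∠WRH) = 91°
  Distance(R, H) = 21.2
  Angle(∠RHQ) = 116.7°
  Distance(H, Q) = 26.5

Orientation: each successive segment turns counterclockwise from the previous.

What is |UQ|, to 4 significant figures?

12.54

∠WRH = 91.0° gives RH at 140.0° from the x-axis; with |RH| = 21.2, H = (0.4183, 38.39). ∠RHQ = 116.7° gives HQ at -156.7° from the x-axis; with |HQ| = 26.5, Q = (-23.92, 27.91). Then |UQ| = |Q − U| = 12.54.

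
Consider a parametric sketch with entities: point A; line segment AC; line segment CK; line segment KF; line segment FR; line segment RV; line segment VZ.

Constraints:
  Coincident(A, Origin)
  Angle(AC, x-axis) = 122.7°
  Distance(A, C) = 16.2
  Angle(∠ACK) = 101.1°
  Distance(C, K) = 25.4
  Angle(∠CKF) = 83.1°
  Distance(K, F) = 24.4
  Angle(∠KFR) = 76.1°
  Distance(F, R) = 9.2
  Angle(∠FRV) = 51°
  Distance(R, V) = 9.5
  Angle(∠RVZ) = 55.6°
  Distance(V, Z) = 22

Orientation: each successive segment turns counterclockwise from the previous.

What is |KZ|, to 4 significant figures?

38.44

A is at the origin; AC runs at 122.7° with length 16.2, so C = (-8.752, 13.63). ∠ACK = 101.1° gives CK at -158.4° from the x-axis; with |CK| = 25.4, K = (-32.37, 4.282). ∠CKF = 83.1° gives KF at -61.50° from the x-axis; with |KF| = 24.4, F = (-20.73, -17.16). ∠KFR = 76.1° gives FR at 42.40° from the x-axis; with |FR| = 9.2, R = (-13.93, -10.96). ∠FRV = 51.0° gives RV at 171.4° from the x-axis; with |RV| = 9.5, V = (-23.32, -9.537). ∠RVZ = 55.6° gives VZ at -64.20° from the x-axis; with |VZ| = 22.0, Z = (-13.75, -29.34). Then |KZ| = |Z − K| = 38.44.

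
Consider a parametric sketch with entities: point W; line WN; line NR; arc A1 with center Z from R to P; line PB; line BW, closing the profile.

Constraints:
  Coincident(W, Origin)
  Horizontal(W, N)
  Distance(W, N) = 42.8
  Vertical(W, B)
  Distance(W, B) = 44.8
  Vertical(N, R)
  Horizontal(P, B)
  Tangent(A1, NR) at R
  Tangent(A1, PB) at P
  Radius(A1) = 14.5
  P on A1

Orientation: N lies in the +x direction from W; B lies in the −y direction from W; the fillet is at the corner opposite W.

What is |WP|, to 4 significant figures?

52.99

W is at the origin; WN is horizontal with |WN| = 42.8 and N on the +x side, so N = (42.80, 0.000). W and B share the same x with |WB| = 44.8 and B on the −y side, so B = (0.000, -44.80). The virtual corner opposite W is at (42.80, -44.80). Tangency of A1 to NR means the radius ZR is perpendicular to NR and A1 meets PB tangentially, so ZP is at right angles to PB, with radius 14.5, so the center Z sits 14.5 in from both sides at Z = (28.30, -30.30). That places the tangent points at R = (42.80, -30.30) on NR and P = (28.30, -44.80) on PB. Then |WP| = |P − W| = 52.99.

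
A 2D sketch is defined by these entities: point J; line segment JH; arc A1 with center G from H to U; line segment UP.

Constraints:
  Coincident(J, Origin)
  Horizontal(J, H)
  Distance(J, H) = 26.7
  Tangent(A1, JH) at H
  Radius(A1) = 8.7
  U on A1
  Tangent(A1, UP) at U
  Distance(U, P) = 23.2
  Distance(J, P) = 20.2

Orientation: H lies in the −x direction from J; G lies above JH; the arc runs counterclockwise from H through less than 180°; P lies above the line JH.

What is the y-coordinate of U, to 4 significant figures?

2.755

Checks: |GU| = 8.700 ✓; ∠(GU, UP) = 90.00° ✓; |UP| = 23.20 ✓; |JP| = 20.20 ✓.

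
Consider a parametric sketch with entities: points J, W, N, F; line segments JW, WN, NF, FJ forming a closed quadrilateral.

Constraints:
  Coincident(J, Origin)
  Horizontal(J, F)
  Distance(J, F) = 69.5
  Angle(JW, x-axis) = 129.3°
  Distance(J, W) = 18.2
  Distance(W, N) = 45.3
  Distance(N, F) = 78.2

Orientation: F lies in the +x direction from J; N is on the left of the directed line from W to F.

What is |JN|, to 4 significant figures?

54.19

J is at the origin; JF is horizontal with |JF| = 69.5 and F in +x, so F = (69.5, 0). JW runs at 129.3° with |JW| = 18.2, so W = (-11.53, 14.08). N is determined by |WN| = 45.3 and |NF| = 78.2 together: it lies at the intersection of circle(W, 45.3) and circle(F, 78.2). With |WF| = 82.24, the foot of the radical line on WF is 16.42 from W and the perpendicular offset is √(45.3² − 16.42²) = 42.22. Taking the left-of-WF solution: N = (11.88, 52.87).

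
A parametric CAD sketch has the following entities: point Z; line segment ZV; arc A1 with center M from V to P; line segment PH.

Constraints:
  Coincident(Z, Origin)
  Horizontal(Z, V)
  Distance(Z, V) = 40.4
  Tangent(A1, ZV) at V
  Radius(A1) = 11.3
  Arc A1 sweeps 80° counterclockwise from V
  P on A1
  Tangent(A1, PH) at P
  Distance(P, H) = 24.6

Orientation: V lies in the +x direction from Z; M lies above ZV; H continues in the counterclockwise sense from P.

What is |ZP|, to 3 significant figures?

52.4

The tangent condition forces MV to be normal to ZV, so M = V + (0, 11.3) = (40.4, 11.3). On A1, V sits at bearing -90° from M; an 80° counterclockwise sweep puts P at bearing -10°, so P = M + 11.3·(cos -10°, sin -10°) = (51.5, 9.34). Then |ZP| = |P − Z| = 52.4.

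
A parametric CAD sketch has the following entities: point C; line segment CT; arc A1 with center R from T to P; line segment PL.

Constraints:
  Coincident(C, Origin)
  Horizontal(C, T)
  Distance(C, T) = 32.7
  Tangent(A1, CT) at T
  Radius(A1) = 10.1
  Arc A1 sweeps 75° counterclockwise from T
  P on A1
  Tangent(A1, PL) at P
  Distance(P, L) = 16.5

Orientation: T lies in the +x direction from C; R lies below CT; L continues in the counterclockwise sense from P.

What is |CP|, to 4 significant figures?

24.13

A1 meets CT tangentially, so RT is at right angles to CT, so R = T + (0, -10.1) = (32.70, -10.10). On A1, T sits at bearing 90° from R; a 75° counterclockwise sweep puts P at bearing 165°, so P = R + 10.1·(cos 165°, sin 165°) = (22.94, -7.486). Then |CP| = |P − C| = 24.13.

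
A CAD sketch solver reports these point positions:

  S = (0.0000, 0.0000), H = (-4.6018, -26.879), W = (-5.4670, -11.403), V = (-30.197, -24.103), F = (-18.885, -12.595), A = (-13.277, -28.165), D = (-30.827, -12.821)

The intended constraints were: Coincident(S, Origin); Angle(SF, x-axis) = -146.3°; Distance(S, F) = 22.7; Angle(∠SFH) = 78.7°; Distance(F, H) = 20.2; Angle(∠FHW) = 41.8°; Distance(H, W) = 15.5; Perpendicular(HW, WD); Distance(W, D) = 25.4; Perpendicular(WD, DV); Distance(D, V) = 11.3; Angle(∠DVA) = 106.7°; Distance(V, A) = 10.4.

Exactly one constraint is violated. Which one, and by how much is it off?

Distance(V, A) = 10.4 — off by 7.00.

S = (0.00, 0.00) ✓; SF at -146.3° ✓; |SF| = 22.70 ✓; ∠SFH = 78.70° ✓; |FH| = 20.20 ✓; ∠FHW = 41.80° ✓; |HW| = 15.50 ✓; ∠(HW, WD) = 90.00° ✓; |WD| = 25.40 ✓; ∠(WD, DV) = 90.00° ✓; |DV| = 11.30 ✓; ∠DVA = 106.7° ✓; |VA| = 17.40 ✗.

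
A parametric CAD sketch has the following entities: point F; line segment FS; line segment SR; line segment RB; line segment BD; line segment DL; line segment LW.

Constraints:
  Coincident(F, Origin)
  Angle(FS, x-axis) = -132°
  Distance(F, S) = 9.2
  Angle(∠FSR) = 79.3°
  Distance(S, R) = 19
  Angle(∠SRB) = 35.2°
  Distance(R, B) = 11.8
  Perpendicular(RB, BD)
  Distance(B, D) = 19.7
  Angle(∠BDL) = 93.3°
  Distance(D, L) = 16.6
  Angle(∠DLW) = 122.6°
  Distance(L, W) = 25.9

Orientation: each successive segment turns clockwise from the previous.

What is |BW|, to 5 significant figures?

31.761

F is at the origin; FS runs at -132.0° with length 9.2, so S = (-6.1560, -6.8369). ∠FSR = 79.3° gives SR at 127.30° from the x-axis; with |SR| = 19.0, R = (-17.670, 8.2771). ∠SRB = 35.2° gives RB at -17.500° from the x-axis; with |RB| = 11.8, B = (-6.4159, 4.7287). The perpendicularity gives BD at right angles to RB, so BD runs at -107.50°; with |BD| = 19.7, D = (-12.340, -14.059). ∠BDL = 93.3° gives DL at 165.80° from the x-axis; with |DL| = 16.6, L = (-28.433, -9.9874). ∠DLW = 122.6° gives LW at 108.40° from the x-axis; with |LW| = 25.9, W = (-36.608, 14.589). Then |BW| = |W − B| = 31.761.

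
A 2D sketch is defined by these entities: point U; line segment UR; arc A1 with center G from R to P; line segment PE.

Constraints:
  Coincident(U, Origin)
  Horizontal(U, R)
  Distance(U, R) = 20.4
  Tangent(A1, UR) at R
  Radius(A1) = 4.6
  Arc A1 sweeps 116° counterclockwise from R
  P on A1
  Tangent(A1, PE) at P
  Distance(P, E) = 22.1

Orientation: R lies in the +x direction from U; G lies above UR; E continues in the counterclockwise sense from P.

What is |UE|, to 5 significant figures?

30.358

On A1, R sits at bearing -90° from G; a 116° counterclockwise sweep puts P at bearing 26°, so P = G + 4.6·(cos 26°, sin 26°) = (24.534, 6.6165). Tangency of A1 to PE means the radius GP is perpendicular to PE, so PE runs along (−sin 26°, cos 26°); with |PE| = 22.1, E = (14.846, 26.480). Then |UE| = |E − U| = 30.358.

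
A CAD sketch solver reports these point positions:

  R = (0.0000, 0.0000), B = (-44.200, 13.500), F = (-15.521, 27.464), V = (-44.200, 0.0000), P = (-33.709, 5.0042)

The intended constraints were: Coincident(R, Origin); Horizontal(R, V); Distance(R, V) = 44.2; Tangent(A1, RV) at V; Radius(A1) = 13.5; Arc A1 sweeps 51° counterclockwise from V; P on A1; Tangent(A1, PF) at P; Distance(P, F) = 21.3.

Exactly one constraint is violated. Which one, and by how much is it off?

Distance(P, F) = 21.3 — off by 7.60.

R = (0.00, 0.00) ✓; R.y = 0.00, V.y = 0.00 ✓; |RV| = 44.20 ✓; ∠(BV, VR) = 90.00° ✓; |BV| = 13.50 ✓; bearing(B→P) − bearing(B→V) = 51.00° ✓; |BP| = 13.50 ✓; ∠(BP, PF) = 90.00° ✓; |PF| = 28.90 ✗.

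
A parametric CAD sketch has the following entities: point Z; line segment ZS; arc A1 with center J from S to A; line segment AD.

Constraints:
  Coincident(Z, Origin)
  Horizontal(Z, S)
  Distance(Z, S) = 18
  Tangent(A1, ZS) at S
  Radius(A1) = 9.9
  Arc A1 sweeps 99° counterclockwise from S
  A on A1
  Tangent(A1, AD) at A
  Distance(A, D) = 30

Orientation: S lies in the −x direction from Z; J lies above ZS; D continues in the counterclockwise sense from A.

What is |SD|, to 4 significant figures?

41.39

Z is at the origin; ZS is horizontal with |ZS| = 18.0 and S on the −x side, so S = (-18.00, 0.000). Since A1 is tangent to ZS there, JS ⟂ ZS, so J = S + (0, 9.9) = (-18.00, 9.900). On A1, S sits at bearing -90° from J; a 99° counterclockwise sweep puts A at bearing 9°, so A = J + 9.9·(cos 9°, sin 9°) = (-8.222, 11.45). Tangency of A1 to AD means the radius JA is perpendicular to AD, so AD runs along (−sin 9°, cos 9°); with |AD| = 30.0, D = (-12.91, 41.08). Then |SD| = |D − S| = 41.39.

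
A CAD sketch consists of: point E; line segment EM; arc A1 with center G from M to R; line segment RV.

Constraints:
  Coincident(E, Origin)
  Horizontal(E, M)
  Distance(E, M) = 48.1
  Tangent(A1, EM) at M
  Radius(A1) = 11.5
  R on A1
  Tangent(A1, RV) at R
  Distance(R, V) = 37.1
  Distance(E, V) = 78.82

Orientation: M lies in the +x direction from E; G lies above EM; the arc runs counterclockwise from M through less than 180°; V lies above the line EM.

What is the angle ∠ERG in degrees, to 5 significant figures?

15.266°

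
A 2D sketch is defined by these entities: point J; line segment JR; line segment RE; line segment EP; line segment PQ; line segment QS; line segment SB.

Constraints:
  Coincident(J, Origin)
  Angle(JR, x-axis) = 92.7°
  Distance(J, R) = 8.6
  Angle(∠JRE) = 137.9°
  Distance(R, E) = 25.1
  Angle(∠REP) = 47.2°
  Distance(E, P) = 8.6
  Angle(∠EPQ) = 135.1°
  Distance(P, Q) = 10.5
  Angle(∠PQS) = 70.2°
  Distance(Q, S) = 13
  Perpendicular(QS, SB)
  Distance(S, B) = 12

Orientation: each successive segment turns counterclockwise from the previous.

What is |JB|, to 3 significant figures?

31.5

∠PQS = 70.2° gives QS at 62.3° from the x-axis; with |QS| = 13.0, S = (-5.31, 21.6). QS ⟂ SB, so SB runs at 152°; with |SB| = 12.0, B = (-15.9, 27.2). Then |JB| = |B − J| = 31.5.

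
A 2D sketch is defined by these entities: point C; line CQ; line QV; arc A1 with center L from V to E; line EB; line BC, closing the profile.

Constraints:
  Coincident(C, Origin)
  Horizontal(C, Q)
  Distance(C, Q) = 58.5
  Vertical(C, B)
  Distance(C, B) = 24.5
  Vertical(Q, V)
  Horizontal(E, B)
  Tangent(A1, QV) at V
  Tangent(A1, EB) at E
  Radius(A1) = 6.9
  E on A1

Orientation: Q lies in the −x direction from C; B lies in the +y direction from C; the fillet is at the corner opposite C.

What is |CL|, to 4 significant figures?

54.52

C is at the origin; C and Q share the same y with |CQ| = 58.5 and Q on the −x side, so Q = (-58.50, 0.000). C and B share the same x with |CB| = 24.5 and B on the +y side, so B = (0.000, 24.50). The virtual corner opposite C is at (-58.50, 24.50). Tangency of A1 to QV means the radius LV is perpendicular to QV and since A1 is tangent to EB there, LE ⟂ EB, with radius 6.9, so the center L sits 6.9 in from both sides at L = (-51.60, 17.60). Then |CL| = |L − C| = 54.52.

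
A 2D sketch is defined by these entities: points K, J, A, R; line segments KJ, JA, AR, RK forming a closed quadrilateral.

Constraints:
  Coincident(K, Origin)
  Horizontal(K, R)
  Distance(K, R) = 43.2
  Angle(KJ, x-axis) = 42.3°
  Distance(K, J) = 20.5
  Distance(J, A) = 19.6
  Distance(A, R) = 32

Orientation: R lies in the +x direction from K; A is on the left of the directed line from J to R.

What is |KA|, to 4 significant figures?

40.05

Checks: KJ at 42.30° ✓; |JA| = 19.60 ✓; |AR| = 32.00 ✓.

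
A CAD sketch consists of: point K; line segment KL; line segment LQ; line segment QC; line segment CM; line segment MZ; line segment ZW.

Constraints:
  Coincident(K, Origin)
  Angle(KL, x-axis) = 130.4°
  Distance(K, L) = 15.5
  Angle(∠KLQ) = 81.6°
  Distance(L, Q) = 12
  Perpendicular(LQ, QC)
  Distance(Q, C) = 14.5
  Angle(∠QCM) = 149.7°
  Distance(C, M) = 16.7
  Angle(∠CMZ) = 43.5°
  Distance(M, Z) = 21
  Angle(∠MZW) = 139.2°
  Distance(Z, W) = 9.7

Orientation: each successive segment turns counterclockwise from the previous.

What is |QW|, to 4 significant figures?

8.728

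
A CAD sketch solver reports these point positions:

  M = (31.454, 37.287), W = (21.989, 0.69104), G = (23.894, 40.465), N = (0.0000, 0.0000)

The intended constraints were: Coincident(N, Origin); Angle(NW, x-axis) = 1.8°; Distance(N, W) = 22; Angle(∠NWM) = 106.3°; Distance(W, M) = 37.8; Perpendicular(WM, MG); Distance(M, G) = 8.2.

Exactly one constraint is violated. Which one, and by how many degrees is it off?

Perpendicular(WM, MG) — off by 8.30°.

N = (0.00, 0.00) ✓; NW at 1.800° ✓; |NW| = 22.00 ✓; ∠NWM = 106.3° ✓; |WM| = 37.80 ✓; ∠(WM, MG) = 81.70° ✗; |MG| = 8.201 ✓.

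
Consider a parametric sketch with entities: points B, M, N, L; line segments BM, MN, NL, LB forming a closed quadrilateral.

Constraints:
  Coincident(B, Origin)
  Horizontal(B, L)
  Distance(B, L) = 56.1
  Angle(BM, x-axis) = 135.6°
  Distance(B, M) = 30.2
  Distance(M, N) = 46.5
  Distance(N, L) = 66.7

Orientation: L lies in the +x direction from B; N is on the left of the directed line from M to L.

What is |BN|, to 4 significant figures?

53.25

B is at the origin; B and L share the same y with |BL| = 56.1 and L in +x, so L = (56.1, 0). BM runs at 135.6° with |BM| = 30.2, so M = (-21.58, 21.13). N is determined by |MN| = 46.5 and |NL| = 66.7 together: it lies at the intersection of circle(M, 46.5) and circle(L, 66.7). With |ML| = 80.50, the foot of the radical line on ML is 26.05 from M and the perpendicular offset is √(46.5² − 26.05²) = 38.52. Taking the left-of-ML solution: N = (13.67, 51.46).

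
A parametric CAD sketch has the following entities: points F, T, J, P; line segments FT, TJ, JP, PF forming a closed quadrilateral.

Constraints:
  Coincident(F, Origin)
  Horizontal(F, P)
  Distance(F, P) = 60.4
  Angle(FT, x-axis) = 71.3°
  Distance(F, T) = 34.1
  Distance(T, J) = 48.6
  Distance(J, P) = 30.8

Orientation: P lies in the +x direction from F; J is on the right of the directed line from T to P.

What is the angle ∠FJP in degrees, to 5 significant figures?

137.99°

F is at the origin; FP is horizontal with |FP| = 60.4 and P in +x, so P = (60.4, 0). FT runs at 71.3° with |FT| = 34.1, so T = (10.933, 32.300). J is determined by |TJ| = 48.6 and |JP| = 30.8 together: it lies at the intersection of circle(T, 48.6) and circle(P, 30.8). With |TP| = 59.079, the foot of the radical line on TP is 41.501 from T and the perpendicular offset is √(48.6² − 41.501²) = 25.291. Taking the right-of-TP solution: J = (31.854, -11.566).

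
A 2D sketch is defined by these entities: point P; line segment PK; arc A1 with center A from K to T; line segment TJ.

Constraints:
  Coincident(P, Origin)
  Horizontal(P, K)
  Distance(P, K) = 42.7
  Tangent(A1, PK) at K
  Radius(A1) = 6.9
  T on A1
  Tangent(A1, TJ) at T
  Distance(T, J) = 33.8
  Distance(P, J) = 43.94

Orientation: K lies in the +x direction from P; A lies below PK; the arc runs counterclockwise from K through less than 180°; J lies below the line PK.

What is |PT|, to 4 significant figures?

36.50

P is at the origin; P and K share the same y with |PK| = 42.7 and K on the +x side, so K = (42.70, 0.000). The tangent condition forces AK to be normal to PK, so A = K + (0, -6.9) = (42.70, -6.900). Since AT ⟂ TJ (tangency), |AJ| = √(6.9² + 33.8²) = 34.50 regardless of where T sits on A1. So J lies on both circle(P, 43.94) and circle(A, 34.50); the below-PK intersection is J = (24.71, -36.33). T is the foot of the tangent from J: T = (36.21, -4.552).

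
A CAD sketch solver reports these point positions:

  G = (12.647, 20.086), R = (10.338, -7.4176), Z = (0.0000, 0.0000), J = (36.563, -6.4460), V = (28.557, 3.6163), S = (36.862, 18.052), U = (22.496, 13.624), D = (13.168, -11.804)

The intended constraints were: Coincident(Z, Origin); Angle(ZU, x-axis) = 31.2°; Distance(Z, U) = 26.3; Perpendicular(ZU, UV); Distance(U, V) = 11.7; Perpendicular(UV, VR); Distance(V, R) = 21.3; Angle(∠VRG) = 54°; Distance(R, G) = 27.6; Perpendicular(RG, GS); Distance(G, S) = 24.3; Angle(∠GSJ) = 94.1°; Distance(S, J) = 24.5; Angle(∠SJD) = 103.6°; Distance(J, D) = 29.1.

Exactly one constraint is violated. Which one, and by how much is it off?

Distance(J, D) = 29.1 — off by 5.10.

Z = (0.00, 0.00) ✓; ZU at 31.20° ✓; |ZU| = 26.30 ✓; ∠(ZU, UV) = 90.00° ✓; |UV| = 11.70 ✓; ∠(UV, VR) = 90.00° ✓; |VR| = 21.30 ✓; ∠VRG = 54.00° ✓; |RG| = 27.60 ✓; ∠(RG, GS) = 90.00° ✓; |GS| = 24.30 ✓; ∠GSJ = 94.10° ✓; |SJ| = 24.50 ✓; ∠SJD = 103.6° ✓; |JD| = 24.00 ✗.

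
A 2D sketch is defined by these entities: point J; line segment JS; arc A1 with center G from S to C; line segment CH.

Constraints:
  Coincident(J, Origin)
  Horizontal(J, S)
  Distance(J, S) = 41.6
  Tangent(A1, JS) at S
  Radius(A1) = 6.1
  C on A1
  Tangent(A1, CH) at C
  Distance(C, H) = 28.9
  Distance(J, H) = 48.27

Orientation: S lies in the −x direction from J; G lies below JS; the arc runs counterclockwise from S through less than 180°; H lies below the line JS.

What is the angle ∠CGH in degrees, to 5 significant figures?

78.081°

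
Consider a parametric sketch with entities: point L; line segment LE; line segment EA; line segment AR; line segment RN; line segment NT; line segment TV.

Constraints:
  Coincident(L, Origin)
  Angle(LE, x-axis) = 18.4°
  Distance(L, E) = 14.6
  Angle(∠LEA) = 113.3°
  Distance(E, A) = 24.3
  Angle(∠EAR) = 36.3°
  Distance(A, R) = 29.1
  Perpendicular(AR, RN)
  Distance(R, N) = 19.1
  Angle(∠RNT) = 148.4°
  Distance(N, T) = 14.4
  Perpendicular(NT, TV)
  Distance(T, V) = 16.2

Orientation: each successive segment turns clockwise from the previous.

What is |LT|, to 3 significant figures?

26.6

AR is perpendicular to RN, so RN runs at 78.0°; with |RN| = 19.1, N = (5.53, 11.2). ∠RNT = 148.4° gives NT at 46.4° from the x-axis; with |NT| = 14.4, T = (15.5, 21.6). Then |LT| = |T − L| = 26.6.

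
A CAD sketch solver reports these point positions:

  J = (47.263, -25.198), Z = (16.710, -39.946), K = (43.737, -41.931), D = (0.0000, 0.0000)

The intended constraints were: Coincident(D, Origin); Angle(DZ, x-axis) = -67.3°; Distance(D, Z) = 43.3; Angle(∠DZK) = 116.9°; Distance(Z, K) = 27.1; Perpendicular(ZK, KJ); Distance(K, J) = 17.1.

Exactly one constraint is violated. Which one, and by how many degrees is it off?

Perpendicular(ZK, KJ) — off by 7.70°.

D = (0.00, 0.00) ✓; DZ at -67.30° ✓; |DZ| = 43.30 ✓; ∠DZK = 116.9° ✓; |ZK| = 27.10 ✓; ∠(ZK, KJ) = 82.30° ✗; |KJ| = 17.10 ✓.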